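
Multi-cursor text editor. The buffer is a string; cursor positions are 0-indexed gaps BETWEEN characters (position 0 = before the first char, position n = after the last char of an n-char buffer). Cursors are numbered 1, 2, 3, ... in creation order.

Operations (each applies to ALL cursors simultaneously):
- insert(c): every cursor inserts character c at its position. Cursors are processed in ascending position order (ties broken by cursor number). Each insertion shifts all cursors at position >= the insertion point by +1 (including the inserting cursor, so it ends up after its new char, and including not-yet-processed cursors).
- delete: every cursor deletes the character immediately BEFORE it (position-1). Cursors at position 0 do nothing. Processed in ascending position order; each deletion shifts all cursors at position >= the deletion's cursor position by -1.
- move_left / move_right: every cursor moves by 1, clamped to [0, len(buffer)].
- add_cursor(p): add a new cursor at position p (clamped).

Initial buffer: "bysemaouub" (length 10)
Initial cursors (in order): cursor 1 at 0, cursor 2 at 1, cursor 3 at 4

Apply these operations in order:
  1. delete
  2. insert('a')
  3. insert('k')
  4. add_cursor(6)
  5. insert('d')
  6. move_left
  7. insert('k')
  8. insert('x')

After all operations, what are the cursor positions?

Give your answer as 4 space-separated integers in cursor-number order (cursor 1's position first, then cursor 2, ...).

After op 1 (delete): buffer="ysmaouub" (len 8), cursors c1@0 c2@0 c3@2, authorship ........
After op 2 (insert('a')): buffer="aaysamaouub" (len 11), cursors c1@2 c2@2 c3@5, authorship 12..3......
After op 3 (insert('k')): buffer="aakkysakmaouub" (len 14), cursors c1@4 c2@4 c3@8, authorship 1212..33......
After op 4 (add_cursor(6)): buffer="aakkysakmaouub" (len 14), cursors c1@4 c2@4 c4@6 c3@8, authorship 1212..33......
After op 5 (insert('d')): buffer="aakkddysdakdmaouub" (len 18), cursors c1@6 c2@6 c4@9 c3@12, authorship 121212..4333......
After op 6 (move_left): buffer="aakkddysdakdmaouub" (len 18), cursors c1@5 c2@5 c4@8 c3@11, authorship 121212..4333......
After op 7 (insert('k')): buffer="aakkdkkdyskdakkdmaouub" (len 22), cursors c1@7 c2@7 c4@11 c3@15, authorship 12121122..443333......
After op 8 (insert('x')): buffer="aakkdkkxxdyskxdakkxdmaouub" (len 26), cursors c1@9 c2@9 c4@14 c3@19, authorship 1212112122..44433333......

Answer: 9 9 19 14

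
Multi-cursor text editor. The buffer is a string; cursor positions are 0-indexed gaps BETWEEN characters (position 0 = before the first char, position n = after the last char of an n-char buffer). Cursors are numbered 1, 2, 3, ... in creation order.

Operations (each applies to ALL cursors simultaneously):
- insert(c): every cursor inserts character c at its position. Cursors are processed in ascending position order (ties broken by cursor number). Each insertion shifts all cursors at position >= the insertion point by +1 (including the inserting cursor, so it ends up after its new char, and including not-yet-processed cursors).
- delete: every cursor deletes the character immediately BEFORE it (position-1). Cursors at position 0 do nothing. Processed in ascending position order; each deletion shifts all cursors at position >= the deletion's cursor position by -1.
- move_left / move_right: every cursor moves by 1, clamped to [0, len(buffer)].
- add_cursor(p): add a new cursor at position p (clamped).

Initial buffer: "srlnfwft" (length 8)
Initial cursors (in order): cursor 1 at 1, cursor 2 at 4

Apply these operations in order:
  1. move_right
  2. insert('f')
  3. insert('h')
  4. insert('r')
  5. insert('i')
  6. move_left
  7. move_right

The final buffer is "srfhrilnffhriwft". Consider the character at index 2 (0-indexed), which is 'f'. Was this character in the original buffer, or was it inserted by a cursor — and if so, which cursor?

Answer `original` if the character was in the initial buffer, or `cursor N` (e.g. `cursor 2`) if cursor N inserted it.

Answer: cursor 1

Derivation:
After op 1 (move_right): buffer="srlnfwft" (len 8), cursors c1@2 c2@5, authorship ........
After op 2 (insert('f')): buffer="srflnffwft" (len 10), cursors c1@3 c2@7, authorship ..1...2...
After op 3 (insert('h')): buffer="srfhlnffhwft" (len 12), cursors c1@4 c2@9, authorship ..11...22...
After op 4 (insert('r')): buffer="srfhrlnffhrwft" (len 14), cursors c1@5 c2@11, authorship ..111...222...
After op 5 (insert('i')): buffer="srfhrilnffhriwft" (len 16), cursors c1@6 c2@13, authorship ..1111...2222...
After op 6 (move_left): buffer="srfhrilnffhriwft" (len 16), cursors c1@5 c2@12, authorship ..1111...2222...
After op 7 (move_right): buffer="srfhrilnffhriwft" (len 16), cursors c1@6 c2@13, authorship ..1111...2222...
Authorship (.=original, N=cursor N): . . 1 1 1 1 . . . 2 2 2 2 . . .
Index 2: author = 1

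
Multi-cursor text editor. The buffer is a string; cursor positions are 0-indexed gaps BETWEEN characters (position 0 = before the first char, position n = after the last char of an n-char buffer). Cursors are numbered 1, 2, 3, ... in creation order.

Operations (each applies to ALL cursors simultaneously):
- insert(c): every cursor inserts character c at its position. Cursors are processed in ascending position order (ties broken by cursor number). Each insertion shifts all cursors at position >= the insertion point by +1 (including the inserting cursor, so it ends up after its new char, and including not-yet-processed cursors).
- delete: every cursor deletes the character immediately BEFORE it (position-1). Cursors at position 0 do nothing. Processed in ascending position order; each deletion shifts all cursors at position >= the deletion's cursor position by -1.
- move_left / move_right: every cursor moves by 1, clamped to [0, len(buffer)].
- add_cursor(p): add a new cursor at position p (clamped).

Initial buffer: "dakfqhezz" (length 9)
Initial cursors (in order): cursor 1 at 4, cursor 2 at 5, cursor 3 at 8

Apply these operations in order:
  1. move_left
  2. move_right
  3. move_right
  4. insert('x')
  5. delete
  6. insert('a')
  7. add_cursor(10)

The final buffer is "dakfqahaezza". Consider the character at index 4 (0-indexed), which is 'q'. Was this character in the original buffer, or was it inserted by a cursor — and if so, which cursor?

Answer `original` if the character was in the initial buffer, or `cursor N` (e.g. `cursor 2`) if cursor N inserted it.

Answer: original

Derivation:
After op 1 (move_left): buffer="dakfqhezz" (len 9), cursors c1@3 c2@4 c3@7, authorship .........
After op 2 (move_right): buffer="dakfqhezz" (len 9), cursors c1@4 c2@5 c3@8, authorship .........
After op 3 (move_right): buffer="dakfqhezz" (len 9), cursors c1@5 c2@6 c3@9, authorship .........
After op 4 (insert('x')): buffer="dakfqxhxezzx" (len 12), cursors c1@6 c2@8 c3@12, authorship .....1.2...3
After op 5 (delete): buffer="dakfqhezz" (len 9), cursors c1@5 c2@6 c3@9, authorship .........
After op 6 (insert('a')): buffer="dakfqahaezza" (len 12), cursors c1@6 c2@8 c3@12, authorship .....1.2...3
After op 7 (add_cursor(10)): buffer="dakfqahaezza" (len 12), cursors c1@6 c2@8 c4@10 c3@12, authorship .....1.2...3
Authorship (.=original, N=cursor N): . . . . . 1 . 2 . . . 3
Index 4: author = original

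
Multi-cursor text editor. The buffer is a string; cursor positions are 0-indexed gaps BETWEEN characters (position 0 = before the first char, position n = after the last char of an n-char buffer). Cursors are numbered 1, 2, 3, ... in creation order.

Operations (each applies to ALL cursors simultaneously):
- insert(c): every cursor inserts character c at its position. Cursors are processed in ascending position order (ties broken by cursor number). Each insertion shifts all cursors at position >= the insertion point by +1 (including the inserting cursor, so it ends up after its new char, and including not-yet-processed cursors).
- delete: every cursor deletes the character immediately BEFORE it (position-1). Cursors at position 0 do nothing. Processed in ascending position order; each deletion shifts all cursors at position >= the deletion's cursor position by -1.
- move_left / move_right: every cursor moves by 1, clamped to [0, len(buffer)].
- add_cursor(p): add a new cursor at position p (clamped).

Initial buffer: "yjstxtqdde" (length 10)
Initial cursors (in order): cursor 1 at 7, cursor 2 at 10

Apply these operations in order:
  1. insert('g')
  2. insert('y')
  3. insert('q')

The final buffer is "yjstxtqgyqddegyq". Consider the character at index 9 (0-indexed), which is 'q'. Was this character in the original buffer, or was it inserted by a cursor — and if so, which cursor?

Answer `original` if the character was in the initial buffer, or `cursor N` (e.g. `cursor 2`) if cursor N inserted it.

After op 1 (insert('g')): buffer="yjstxtqgddeg" (len 12), cursors c1@8 c2@12, authorship .......1...2
After op 2 (insert('y')): buffer="yjstxtqgyddegy" (len 14), cursors c1@9 c2@14, authorship .......11...22
After op 3 (insert('q')): buffer="yjstxtqgyqddegyq" (len 16), cursors c1@10 c2@16, authorship .......111...222
Authorship (.=original, N=cursor N): . . . . . . . 1 1 1 . . . 2 2 2
Index 9: author = 1

Answer: cursor 1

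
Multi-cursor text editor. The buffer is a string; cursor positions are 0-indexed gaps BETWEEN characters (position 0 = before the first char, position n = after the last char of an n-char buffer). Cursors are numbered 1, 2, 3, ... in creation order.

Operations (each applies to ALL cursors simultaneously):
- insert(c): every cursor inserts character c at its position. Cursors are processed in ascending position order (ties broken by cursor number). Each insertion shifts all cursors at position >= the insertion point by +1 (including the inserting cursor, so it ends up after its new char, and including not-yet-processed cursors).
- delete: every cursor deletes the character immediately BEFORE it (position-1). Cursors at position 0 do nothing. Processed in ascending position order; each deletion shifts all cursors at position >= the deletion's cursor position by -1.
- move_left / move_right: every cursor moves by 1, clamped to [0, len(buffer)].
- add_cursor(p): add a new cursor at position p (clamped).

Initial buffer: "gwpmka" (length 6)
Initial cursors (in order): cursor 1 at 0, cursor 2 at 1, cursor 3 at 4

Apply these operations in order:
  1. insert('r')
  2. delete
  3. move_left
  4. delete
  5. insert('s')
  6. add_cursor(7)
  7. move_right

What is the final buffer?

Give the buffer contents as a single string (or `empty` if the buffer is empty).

Answer: ssgwsmka

Derivation:
After op 1 (insert('r')): buffer="rgrwpmrka" (len 9), cursors c1@1 c2@3 c3@7, authorship 1.2...3..
After op 2 (delete): buffer="gwpmka" (len 6), cursors c1@0 c2@1 c3@4, authorship ......
After op 3 (move_left): buffer="gwpmka" (len 6), cursors c1@0 c2@0 c3@3, authorship ......
After op 4 (delete): buffer="gwmka" (len 5), cursors c1@0 c2@0 c3@2, authorship .....
After op 5 (insert('s')): buffer="ssgwsmka" (len 8), cursors c1@2 c2@2 c3@5, authorship 12..3...
After op 6 (add_cursor(7)): buffer="ssgwsmka" (len 8), cursors c1@2 c2@2 c3@5 c4@7, authorship 12..3...
After op 7 (move_right): buffer="ssgwsmka" (len 8), cursors c1@3 c2@3 c3@6 c4@8, authorship 12..3...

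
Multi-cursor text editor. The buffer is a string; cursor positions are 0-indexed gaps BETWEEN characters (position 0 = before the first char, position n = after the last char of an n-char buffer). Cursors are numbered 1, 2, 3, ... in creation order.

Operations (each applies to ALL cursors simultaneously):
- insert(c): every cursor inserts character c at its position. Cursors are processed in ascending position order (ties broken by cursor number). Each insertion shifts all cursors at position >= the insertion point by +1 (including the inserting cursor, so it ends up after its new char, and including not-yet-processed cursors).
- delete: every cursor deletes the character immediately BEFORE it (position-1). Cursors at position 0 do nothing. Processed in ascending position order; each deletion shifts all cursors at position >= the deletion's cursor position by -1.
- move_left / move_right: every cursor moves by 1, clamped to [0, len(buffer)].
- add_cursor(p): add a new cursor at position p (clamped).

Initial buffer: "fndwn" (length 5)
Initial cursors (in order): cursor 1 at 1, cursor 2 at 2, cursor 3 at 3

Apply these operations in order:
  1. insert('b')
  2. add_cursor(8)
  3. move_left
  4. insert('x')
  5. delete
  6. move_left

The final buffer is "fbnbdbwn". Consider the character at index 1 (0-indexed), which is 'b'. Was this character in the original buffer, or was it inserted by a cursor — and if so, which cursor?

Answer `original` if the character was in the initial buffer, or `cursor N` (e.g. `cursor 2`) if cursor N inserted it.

Answer: cursor 1

Derivation:
After op 1 (insert('b')): buffer="fbnbdbwn" (len 8), cursors c1@2 c2@4 c3@6, authorship .1.2.3..
After op 2 (add_cursor(8)): buffer="fbnbdbwn" (len 8), cursors c1@2 c2@4 c3@6 c4@8, authorship .1.2.3..
After op 3 (move_left): buffer="fbnbdbwn" (len 8), cursors c1@1 c2@3 c3@5 c4@7, authorship .1.2.3..
After op 4 (insert('x')): buffer="fxbnxbdxbwxn" (len 12), cursors c1@2 c2@5 c3@8 c4@11, authorship .11.22.33.4.
After op 5 (delete): buffer="fbnbdbwn" (len 8), cursors c1@1 c2@3 c3@5 c4@7, authorship .1.2.3..
After op 6 (move_left): buffer="fbnbdbwn" (len 8), cursors c1@0 c2@2 c3@4 c4@6, authorship .1.2.3..
Authorship (.=original, N=cursor N): . 1 . 2 . 3 . .
Index 1: author = 1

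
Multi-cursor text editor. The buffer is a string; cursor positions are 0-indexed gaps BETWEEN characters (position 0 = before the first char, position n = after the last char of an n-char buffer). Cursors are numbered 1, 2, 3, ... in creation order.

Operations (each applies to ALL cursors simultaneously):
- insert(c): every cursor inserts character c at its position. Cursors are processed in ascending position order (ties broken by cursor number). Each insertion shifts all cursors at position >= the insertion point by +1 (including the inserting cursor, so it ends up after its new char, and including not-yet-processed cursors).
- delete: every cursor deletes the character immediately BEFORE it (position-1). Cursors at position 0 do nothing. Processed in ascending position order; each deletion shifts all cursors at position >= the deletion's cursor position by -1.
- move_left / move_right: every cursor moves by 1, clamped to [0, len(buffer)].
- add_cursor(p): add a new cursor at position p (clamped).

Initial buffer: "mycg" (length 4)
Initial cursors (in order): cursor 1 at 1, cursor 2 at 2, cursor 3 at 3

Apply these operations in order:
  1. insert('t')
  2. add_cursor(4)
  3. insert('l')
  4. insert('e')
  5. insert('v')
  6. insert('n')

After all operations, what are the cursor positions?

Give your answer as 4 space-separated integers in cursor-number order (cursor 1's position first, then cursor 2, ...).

Answer: 6 16 22 16

Derivation:
After op 1 (insert('t')): buffer="mtytctg" (len 7), cursors c1@2 c2@4 c3@6, authorship .1.2.3.
After op 2 (add_cursor(4)): buffer="mtytctg" (len 7), cursors c1@2 c2@4 c4@4 c3@6, authorship .1.2.3.
After op 3 (insert('l')): buffer="mtlytllctlg" (len 11), cursors c1@3 c2@7 c4@7 c3@10, authorship .11.224.33.
After op 4 (insert('e')): buffer="mtleytlleectleg" (len 15), cursors c1@4 c2@10 c4@10 c3@14, authorship .111.22424.333.
After op 5 (insert('v')): buffer="mtlevytlleevvctlevg" (len 19), cursors c1@5 c2@13 c4@13 c3@18, authorship .1111.2242424.3333.
After op 6 (insert('n')): buffer="mtlevnytlleevvnnctlevng" (len 23), cursors c1@6 c2@16 c4@16 c3@22, authorship .11111.224242424.33333.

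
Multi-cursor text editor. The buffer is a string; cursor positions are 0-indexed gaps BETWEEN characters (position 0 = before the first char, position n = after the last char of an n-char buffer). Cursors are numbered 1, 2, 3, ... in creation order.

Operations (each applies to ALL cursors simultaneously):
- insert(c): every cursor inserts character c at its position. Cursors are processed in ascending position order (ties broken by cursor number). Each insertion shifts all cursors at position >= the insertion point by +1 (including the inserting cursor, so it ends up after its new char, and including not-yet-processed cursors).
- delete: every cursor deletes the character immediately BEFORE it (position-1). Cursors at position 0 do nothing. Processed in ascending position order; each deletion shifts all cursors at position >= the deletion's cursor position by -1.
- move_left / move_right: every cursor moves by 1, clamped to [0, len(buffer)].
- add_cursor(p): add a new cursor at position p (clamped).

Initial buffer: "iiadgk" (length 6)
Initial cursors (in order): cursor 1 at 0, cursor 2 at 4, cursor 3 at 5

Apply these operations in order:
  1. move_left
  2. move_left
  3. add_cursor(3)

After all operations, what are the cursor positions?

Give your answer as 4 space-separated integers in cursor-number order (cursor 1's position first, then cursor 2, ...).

Answer: 0 2 3 3

Derivation:
After op 1 (move_left): buffer="iiadgk" (len 6), cursors c1@0 c2@3 c3@4, authorship ......
After op 2 (move_left): buffer="iiadgk" (len 6), cursors c1@0 c2@2 c3@3, authorship ......
After op 3 (add_cursor(3)): buffer="iiadgk" (len 6), cursors c1@0 c2@2 c3@3 c4@3, authorship ......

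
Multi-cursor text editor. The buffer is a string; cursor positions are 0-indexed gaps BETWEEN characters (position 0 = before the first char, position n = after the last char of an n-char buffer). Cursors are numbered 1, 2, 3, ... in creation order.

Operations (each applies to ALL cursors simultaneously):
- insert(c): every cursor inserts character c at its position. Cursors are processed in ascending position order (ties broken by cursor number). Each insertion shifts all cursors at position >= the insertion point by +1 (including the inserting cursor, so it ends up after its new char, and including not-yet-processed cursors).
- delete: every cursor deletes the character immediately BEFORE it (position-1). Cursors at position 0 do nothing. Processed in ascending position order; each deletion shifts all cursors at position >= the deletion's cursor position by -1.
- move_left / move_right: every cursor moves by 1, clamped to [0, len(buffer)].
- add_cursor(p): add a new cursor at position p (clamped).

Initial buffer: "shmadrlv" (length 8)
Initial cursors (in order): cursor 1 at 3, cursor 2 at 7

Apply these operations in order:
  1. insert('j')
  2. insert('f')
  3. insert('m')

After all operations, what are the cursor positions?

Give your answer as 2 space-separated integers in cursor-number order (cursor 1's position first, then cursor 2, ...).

After op 1 (insert('j')): buffer="shmjadrljv" (len 10), cursors c1@4 c2@9, authorship ...1....2.
After op 2 (insert('f')): buffer="shmjfadrljfv" (len 12), cursors c1@5 c2@11, authorship ...11....22.
After op 3 (insert('m')): buffer="shmjfmadrljfmv" (len 14), cursors c1@6 c2@13, authorship ...111....222.

Answer: 6 13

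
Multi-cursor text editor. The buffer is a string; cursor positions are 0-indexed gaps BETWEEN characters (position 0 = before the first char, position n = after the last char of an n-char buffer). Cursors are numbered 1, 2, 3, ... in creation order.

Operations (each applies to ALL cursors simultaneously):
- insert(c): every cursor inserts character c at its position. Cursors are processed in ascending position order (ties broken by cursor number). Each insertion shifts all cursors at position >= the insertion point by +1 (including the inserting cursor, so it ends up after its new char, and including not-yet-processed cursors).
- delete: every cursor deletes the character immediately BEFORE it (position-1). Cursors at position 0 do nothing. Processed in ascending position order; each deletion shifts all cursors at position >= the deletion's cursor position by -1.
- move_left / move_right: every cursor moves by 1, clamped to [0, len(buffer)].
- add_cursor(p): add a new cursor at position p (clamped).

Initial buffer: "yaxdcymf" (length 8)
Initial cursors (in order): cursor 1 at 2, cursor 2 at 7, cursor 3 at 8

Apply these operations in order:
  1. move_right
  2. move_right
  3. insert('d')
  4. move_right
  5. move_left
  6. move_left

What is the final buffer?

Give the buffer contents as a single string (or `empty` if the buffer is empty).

Answer: yaxddcymfdd

Derivation:
After op 1 (move_right): buffer="yaxdcymf" (len 8), cursors c1@3 c2@8 c3@8, authorship ........
After op 2 (move_right): buffer="yaxdcymf" (len 8), cursors c1@4 c2@8 c3@8, authorship ........
After op 3 (insert('d')): buffer="yaxddcymfdd" (len 11), cursors c1@5 c2@11 c3@11, authorship ....1....23
After op 4 (move_right): buffer="yaxddcymfdd" (len 11), cursors c1@6 c2@11 c3@11, authorship ....1....23
After op 5 (move_left): buffer="yaxddcymfdd" (len 11), cursors c1@5 c2@10 c3@10, authorship ....1....23
After op 6 (move_left): buffer="yaxddcymfdd" (len 11), cursors c1@4 c2@9 c3@9, authorship ....1....23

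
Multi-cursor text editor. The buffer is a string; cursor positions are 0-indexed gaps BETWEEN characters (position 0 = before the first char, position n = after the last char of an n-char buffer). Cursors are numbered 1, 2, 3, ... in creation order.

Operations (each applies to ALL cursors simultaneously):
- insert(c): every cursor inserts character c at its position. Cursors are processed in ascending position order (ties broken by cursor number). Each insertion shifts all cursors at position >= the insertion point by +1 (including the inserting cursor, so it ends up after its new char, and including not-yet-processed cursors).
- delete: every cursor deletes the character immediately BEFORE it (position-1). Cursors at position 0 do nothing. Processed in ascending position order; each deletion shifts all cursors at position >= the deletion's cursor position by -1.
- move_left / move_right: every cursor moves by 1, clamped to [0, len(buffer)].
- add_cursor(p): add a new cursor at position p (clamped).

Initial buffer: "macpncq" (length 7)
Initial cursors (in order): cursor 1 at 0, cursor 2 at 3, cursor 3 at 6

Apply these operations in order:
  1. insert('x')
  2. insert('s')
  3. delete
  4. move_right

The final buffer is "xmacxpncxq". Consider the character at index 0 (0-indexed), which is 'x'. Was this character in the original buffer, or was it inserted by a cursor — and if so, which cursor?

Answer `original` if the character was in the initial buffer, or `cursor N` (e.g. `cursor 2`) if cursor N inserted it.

Answer: cursor 1

Derivation:
After op 1 (insert('x')): buffer="xmacxpncxq" (len 10), cursors c1@1 c2@5 c3@9, authorship 1...2...3.
After op 2 (insert('s')): buffer="xsmacxspncxsq" (len 13), cursors c1@2 c2@7 c3@12, authorship 11...22...33.
After op 3 (delete): buffer="xmacxpncxq" (len 10), cursors c1@1 c2@5 c3@9, authorship 1...2...3.
After op 4 (move_right): buffer="xmacxpncxq" (len 10), cursors c1@2 c2@6 c3@10, authorship 1...2...3.
Authorship (.=original, N=cursor N): 1 . . . 2 . . . 3 .
Index 0: author = 1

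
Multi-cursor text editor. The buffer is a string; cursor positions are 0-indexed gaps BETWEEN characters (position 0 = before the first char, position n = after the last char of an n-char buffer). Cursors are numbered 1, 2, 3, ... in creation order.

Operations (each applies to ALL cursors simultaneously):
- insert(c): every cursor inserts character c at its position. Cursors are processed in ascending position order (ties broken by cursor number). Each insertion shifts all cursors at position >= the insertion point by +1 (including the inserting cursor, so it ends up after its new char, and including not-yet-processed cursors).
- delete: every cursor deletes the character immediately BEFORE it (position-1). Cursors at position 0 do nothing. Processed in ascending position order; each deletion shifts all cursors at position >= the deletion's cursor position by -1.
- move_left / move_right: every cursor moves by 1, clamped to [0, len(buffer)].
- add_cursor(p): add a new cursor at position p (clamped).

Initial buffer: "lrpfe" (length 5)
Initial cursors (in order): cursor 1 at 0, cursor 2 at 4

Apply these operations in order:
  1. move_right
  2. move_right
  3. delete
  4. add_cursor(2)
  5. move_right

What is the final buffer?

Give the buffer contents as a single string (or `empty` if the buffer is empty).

Answer: lpf

Derivation:
After op 1 (move_right): buffer="lrpfe" (len 5), cursors c1@1 c2@5, authorship .....
After op 2 (move_right): buffer="lrpfe" (len 5), cursors c1@2 c2@5, authorship .....
After op 3 (delete): buffer="lpf" (len 3), cursors c1@1 c2@3, authorship ...
After op 4 (add_cursor(2)): buffer="lpf" (len 3), cursors c1@1 c3@2 c2@3, authorship ...
After op 5 (move_right): buffer="lpf" (len 3), cursors c1@2 c2@3 c3@3, authorship ...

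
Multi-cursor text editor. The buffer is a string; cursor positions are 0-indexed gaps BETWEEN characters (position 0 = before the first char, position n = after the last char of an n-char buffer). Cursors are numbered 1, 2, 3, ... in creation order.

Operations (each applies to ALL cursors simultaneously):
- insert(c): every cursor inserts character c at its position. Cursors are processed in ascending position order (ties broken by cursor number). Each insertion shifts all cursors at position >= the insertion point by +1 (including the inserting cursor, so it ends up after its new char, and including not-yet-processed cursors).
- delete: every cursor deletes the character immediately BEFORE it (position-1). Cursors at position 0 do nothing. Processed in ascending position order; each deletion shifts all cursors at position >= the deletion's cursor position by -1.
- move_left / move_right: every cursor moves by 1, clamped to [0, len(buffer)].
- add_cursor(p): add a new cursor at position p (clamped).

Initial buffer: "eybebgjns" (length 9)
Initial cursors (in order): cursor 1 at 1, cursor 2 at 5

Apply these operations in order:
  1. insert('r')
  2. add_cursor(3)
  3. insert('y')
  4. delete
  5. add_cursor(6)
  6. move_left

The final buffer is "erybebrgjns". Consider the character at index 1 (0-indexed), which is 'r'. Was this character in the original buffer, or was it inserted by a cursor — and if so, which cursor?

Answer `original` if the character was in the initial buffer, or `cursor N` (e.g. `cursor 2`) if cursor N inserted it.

After op 1 (insert('r')): buffer="erybebrgjns" (len 11), cursors c1@2 c2@7, authorship .1....2....
After op 2 (add_cursor(3)): buffer="erybebrgjns" (len 11), cursors c1@2 c3@3 c2@7, authorship .1....2....
After op 3 (insert('y')): buffer="eryyybebrygjns" (len 14), cursors c1@3 c3@5 c2@10, authorship .11.3...22....
After op 4 (delete): buffer="erybebrgjns" (len 11), cursors c1@2 c3@3 c2@7, authorship .1....2....
After op 5 (add_cursor(6)): buffer="erybebrgjns" (len 11), cursors c1@2 c3@3 c4@6 c2@7, authorship .1....2....
After op 6 (move_left): buffer="erybebrgjns" (len 11), cursors c1@1 c3@2 c4@5 c2@6, authorship .1....2....
Authorship (.=original, N=cursor N): . 1 . . . . 2 . . . .
Index 1: author = 1

Answer: cursor 1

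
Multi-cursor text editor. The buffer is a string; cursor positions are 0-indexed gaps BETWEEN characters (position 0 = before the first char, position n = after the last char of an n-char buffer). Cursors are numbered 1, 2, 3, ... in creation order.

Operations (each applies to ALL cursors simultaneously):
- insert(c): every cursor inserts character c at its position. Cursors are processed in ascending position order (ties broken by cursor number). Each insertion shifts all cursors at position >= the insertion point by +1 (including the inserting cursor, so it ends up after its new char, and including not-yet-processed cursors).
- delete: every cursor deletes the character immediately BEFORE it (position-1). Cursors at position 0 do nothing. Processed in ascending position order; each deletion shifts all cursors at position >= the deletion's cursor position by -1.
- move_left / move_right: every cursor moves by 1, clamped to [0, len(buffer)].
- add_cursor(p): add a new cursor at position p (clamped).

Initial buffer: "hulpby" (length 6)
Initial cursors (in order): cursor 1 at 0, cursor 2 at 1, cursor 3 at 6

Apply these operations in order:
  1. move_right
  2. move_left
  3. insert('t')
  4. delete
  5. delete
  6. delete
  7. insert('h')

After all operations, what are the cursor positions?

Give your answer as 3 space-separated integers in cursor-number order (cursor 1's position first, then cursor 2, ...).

After op 1 (move_right): buffer="hulpby" (len 6), cursors c1@1 c2@2 c3@6, authorship ......
After op 2 (move_left): buffer="hulpby" (len 6), cursors c1@0 c2@1 c3@5, authorship ......
After op 3 (insert('t')): buffer="thtulpbty" (len 9), cursors c1@1 c2@3 c3@8, authorship 1.2....3.
After op 4 (delete): buffer="hulpby" (len 6), cursors c1@0 c2@1 c3@5, authorship ......
After op 5 (delete): buffer="ulpy" (len 4), cursors c1@0 c2@0 c3@3, authorship ....
After op 6 (delete): buffer="uly" (len 3), cursors c1@0 c2@0 c3@2, authorship ...
After op 7 (insert('h')): buffer="hhulhy" (len 6), cursors c1@2 c2@2 c3@5, authorship 12..3.

Answer: 2 2 5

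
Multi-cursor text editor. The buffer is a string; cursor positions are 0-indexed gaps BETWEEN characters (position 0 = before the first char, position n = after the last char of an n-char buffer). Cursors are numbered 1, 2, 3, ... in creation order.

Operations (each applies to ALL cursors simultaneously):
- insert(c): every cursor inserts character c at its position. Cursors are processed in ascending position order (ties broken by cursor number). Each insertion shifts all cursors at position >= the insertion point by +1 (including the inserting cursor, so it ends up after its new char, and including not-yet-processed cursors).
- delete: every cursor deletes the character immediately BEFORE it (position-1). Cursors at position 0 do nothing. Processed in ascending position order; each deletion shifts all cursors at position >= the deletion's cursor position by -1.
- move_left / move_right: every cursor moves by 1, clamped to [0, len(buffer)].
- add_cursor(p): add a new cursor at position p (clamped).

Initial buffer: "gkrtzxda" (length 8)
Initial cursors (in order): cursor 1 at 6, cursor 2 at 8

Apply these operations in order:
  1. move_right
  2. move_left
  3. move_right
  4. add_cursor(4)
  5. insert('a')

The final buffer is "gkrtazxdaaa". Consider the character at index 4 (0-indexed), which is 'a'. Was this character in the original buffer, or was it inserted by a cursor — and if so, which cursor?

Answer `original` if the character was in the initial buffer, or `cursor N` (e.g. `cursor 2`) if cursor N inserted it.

After op 1 (move_right): buffer="gkrtzxda" (len 8), cursors c1@7 c2@8, authorship ........
After op 2 (move_left): buffer="gkrtzxda" (len 8), cursors c1@6 c2@7, authorship ........
After op 3 (move_right): buffer="gkrtzxda" (len 8), cursors c1@7 c2@8, authorship ........
After op 4 (add_cursor(4)): buffer="gkrtzxda" (len 8), cursors c3@4 c1@7 c2@8, authorship ........
After op 5 (insert('a')): buffer="gkrtazxdaaa" (len 11), cursors c3@5 c1@9 c2@11, authorship ....3...1.2
Authorship (.=original, N=cursor N): . . . . 3 . . . 1 . 2
Index 4: author = 3

Answer: cursor 3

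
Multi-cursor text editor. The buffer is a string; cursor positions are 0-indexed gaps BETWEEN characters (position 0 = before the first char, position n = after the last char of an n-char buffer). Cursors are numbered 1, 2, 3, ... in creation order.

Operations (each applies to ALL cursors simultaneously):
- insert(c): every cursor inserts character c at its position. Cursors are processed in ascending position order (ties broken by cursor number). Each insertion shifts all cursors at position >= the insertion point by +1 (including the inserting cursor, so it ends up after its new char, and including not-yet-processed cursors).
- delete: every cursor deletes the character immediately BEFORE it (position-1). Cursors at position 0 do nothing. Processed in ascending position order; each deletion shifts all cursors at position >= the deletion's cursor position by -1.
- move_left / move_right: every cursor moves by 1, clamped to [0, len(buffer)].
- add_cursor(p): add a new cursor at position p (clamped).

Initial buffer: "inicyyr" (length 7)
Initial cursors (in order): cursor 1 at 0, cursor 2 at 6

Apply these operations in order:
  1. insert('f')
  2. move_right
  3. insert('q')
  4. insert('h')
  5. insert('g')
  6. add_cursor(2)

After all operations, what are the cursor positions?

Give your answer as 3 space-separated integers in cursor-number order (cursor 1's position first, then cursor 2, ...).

After op 1 (insert('f')): buffer="finicyyfr" (len 9), cursors c1@1 c2@8, authorship 1......2.
After op 2 (move_right): buffer="finicyyfr" (len 9), cursors c1@2 c2@9, authorship 1......2.
After op 3 (insert('q')): buffer="fiqnicyyfrq" (len 11), cursors c1@3 c2@11, authorship 1.1.....2.2
After op 4 (insert('h')): buffer="fiqhnicyyfrqh" (len 13), cursors c1@4 c2@13, authorship 1.11.....2.22
After op 5 (insert('g')): buffer="fiqhgnicyyfrqhg" (len 15), cursors c1@5 c2@15, authorship 1.111.....2.222
After op 6 (add_cursor(2)): buffer="fiqhgnicyyfrqhg" (len 15), cursors c3@2 c1@5 c2@15, authorship 1.111.....2.222

Answer: 5 15 2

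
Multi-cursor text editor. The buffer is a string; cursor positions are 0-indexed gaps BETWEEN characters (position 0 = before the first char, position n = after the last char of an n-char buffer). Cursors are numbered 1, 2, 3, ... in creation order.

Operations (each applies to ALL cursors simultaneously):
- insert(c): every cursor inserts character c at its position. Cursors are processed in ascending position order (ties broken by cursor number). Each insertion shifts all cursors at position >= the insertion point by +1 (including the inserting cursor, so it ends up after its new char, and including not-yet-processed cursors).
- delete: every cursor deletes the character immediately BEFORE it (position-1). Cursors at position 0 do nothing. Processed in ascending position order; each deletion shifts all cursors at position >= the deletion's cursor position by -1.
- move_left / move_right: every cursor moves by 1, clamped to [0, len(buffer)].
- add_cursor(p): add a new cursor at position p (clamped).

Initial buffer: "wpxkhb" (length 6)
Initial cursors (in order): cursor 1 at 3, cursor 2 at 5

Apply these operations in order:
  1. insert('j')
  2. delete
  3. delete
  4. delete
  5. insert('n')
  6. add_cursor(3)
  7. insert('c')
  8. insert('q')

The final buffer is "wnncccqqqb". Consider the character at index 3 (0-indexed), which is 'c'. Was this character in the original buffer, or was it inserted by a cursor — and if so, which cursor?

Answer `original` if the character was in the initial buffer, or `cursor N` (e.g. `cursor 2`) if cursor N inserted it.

After op 1 (insert('j')): buffer="wpxjkhjb" (len 8), cursors c1@4 c2@7, authorship ...1..2.
After op 2 (delete): buffer="wpxkhb" (len 6), cursors c1@3 c2@5, authorship ......
After op 3 (delete): buffer="wpkb" (len 4), cursors c1@2 c2@3, authorship ....
After op 4 (delete): buffer="wb" (len 2), cursors c1@1 c2@1, authorship ..
After op 5 (insert('n')): buffer="wnnb" (len 4), cursors c1@3 c2@3, authorship .12.
After op 6 (add_cursor(3)): buffer="wnnb" (len 4), cursors c1@3 c2@3 c3@3, authorship .12.
After op 7 (insert('c')): buffer="wnncccb" (len 7), cursors c1@6 c2@6 c3@6, authorship .12123.
After op 8 (insert('q')): buffer="wnncccqqqb" (len 10), cursors c1@9 c2@9 c3@9, authorship .12123123.
Authorship (.=original, N=cursor N): . 1 2 1 2 3 1 2 3 .
Index 3: author = 1

Answer: cursor 1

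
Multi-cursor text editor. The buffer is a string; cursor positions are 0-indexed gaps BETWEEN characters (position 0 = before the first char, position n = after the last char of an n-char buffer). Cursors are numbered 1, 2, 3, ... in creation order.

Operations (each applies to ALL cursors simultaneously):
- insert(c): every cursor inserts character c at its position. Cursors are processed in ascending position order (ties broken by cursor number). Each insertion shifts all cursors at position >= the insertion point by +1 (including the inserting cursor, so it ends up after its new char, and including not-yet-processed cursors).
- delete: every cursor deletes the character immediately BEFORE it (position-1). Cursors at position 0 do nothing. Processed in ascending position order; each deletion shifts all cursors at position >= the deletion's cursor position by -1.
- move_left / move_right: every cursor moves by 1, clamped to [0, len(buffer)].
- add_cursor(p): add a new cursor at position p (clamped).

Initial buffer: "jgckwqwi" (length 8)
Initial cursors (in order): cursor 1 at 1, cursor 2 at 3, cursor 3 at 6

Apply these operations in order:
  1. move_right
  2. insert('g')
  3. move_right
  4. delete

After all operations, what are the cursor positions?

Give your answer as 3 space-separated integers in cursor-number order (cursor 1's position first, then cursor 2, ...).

Answer: 3 5 8

Derivation:
After op 1 (move_right): buffer="jgckwqwi" (len 8), cursors c1@2 c2@4 c3@7, authorship ........
After op 2 (insert('g')): buffer="jggckgwqwgi" (len 11), cursors c1@3 c2@6 c3@10, authorship ..1..2...3.
After op 3 (move_right): buffer="jggckgwqwgi" (len 11), cursors c1@4 c2@7 c3@11, authorship ..1..2...3.
After op 4 (delete): buffer="jggkgqwg" (len 8), cursors c1@3 c2@5 c3@8, authorship ..1.2..3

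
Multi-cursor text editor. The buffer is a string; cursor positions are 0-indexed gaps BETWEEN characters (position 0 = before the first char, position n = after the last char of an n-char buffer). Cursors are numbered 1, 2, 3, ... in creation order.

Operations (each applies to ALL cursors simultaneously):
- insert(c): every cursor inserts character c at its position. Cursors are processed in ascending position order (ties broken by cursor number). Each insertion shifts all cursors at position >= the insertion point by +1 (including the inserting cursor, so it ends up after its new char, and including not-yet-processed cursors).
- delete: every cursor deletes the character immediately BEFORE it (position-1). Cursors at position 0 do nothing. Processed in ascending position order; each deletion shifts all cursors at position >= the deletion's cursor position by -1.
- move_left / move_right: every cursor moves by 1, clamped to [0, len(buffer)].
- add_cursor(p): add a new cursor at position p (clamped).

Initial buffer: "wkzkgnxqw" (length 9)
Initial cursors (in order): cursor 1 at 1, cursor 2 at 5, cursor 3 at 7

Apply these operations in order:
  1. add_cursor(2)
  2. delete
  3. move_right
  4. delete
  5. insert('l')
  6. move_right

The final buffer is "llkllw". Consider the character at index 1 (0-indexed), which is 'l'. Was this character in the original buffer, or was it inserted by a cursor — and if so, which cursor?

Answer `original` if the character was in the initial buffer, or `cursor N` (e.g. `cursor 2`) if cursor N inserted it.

After op 1 (add_cursor(2)): buffer="wkzkgnxqw" (len 9), cursors c1@1 c4@2 c2@5 c3@7, authorship .........
After op 2 (delete): buffer="zknqw" (len 5), cursors c1@0 c4@0 c2@2 c3@3, authorship .....
After op 3 (move_right): buffer="zknqw" (len 5), cursors c1@1 c4@1 c2@3 c3@4, authorship .....
After op 4 (delete): buffer="kw" (len 2), cursors c1@0 c4@0 c2@1 c3@1, authorship ..
After op 5 (insert('l')): buffer="llkllw" (len 6), cursors c1@2 c4@2 c2@5 c3@5, authorship 14.23.
After op 6 (move_right): buffer="llkllw" (len 6), cursors c1@3 c4@3 c2@6 c3@6, authorship 14.23.
Authorship (.=original, N=cursor N): 1 4 . 2 3 .
Index 1: author = 4

Answer: cursor 4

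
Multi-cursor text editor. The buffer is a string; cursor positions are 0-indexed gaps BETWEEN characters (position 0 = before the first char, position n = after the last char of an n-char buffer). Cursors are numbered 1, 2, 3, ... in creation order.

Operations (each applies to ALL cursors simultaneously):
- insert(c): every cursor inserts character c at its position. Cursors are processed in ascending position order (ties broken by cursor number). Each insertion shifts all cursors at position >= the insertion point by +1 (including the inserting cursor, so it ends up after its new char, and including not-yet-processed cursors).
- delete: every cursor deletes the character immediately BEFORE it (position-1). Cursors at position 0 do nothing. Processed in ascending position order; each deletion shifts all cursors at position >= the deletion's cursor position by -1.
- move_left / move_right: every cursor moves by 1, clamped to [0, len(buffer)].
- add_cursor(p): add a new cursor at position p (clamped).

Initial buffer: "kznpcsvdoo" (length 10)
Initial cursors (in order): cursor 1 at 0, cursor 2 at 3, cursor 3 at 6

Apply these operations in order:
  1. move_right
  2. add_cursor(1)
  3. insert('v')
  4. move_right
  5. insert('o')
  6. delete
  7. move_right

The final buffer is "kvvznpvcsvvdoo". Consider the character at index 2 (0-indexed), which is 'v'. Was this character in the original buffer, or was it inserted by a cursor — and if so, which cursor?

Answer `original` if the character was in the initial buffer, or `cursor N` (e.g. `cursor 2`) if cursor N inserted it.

After op 1 (move_right): buffer="kznpcsvdoo" (len 10), cursors c1@1 c2@4 c3@7, authorship ..........
After op 2 (add_cursor(1)): buffer="kznpcsvdoo" (len 10), cursors c1@1 c4@1 c2@4 c3@7, authorship ..........
After op 3 (insert('v')): buffer="kvvznpvcsvvdoo" (len 14), cursors c1@3 c4@3 c2@7 c3@11, authorship .14...2...3...
After op 4 (move_right): buffer="kvvznpvcsvvdoo" (len 14), cursors c1@4 c4@4 c2@8 c3@12, authorship .14...2...3...
After op 5 (insert('o')): buffer="kvvzoonpvcosvvdooo" (len 18), cursors c1@6 c4@6 c2@11 c3@16, authorship .14.14..2.2..3.3..
After op 6 (delete): buffer="kvvznpvcsvvdoo" (len 14), cursors c1@4 c4@4 c2@8 c3@12, authorship .14...2...3...
After op 7 (move_right): buffer="kvvznpvcsvvdoo" (len 14), cursors c1@5 c4@5 c2@9 c3@13, authorship .14...2...3...
Authorship (.=original, N=cursor N): . 1 4 . . . 2 . . . 3 . . .
Index 2: author = 4

Answer: cursor 4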